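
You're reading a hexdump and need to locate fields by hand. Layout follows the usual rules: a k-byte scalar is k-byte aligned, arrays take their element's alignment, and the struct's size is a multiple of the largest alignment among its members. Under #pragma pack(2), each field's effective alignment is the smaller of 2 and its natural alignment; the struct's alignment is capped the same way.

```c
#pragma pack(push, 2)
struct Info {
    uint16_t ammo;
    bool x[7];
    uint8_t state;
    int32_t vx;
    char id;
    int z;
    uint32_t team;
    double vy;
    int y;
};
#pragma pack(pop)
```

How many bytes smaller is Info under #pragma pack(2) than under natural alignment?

12

natural layout:
  @0: ammo [2B, align 2] → 2
  @2: x [7B, align 1] → 9
  @9: state [1B, align 1] → 10
  +2 pad (align 4)
  @12: vx [4B, align 4] → 16
  @16: id [1B, align 1] → 17
  +3 pad (align 4)
  @20: z [4B, align 4] → 24
  @24: team [4B, align 4] → 28
  +4 pad (align 8)
  @32: vy [8B, align 8] → 40
  @40: y [4B, align 4] → 44
  +4 tail pad (align 8)
  size 48, align 8
packed(2) layout:
  @0: ammo [2B, align 2] → 2
  @2: x [7B, align 1] → 9
  @9: state [1B, align 1] → 10
  @10: vx [4B, align 2] → 14
  @14: id [1B, align 1] → 15
  +1 pad (align 2)
  @16: z [4B, align 2] → 20
  @20: team [4B, align 2] → 24
  @24: vy [8B, align 2] → 32
  @32: y [4B, align 2] → 36
  size 36, align 2
48 − 36 = 12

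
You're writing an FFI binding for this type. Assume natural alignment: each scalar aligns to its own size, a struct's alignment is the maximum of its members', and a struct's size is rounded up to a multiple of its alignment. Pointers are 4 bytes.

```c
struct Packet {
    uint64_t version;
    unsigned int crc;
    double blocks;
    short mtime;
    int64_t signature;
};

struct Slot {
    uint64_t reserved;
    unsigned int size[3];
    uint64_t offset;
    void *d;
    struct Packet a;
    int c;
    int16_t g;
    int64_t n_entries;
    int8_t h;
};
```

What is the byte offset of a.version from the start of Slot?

40

Packet: 0..8  version  (8B, 8-aligned); 8..12  crc  (4B, 4-aligned); 12..16  -- padding (4B); 16..24  blocks  (8B, 8-aligned); 24..26  mtime  (2B, 2-aligned); 26..32  -- padding (6B); 32..40  signature  (8B, 8-aligned); sizeof = 40, alignof = 8
0..8  reserved  (8B, 8-aligned)
8..20  size  (12B, 4-aligned)
20..24  -- padding (4B)
24..32  offset  (8B, 8-aligned)
32..36  d  (4B, 4-aligned)
36..40  -- padding (4B)
40..80  a  (40B, 8-aligned)
within Packet: version at 0
40 + 0 = 40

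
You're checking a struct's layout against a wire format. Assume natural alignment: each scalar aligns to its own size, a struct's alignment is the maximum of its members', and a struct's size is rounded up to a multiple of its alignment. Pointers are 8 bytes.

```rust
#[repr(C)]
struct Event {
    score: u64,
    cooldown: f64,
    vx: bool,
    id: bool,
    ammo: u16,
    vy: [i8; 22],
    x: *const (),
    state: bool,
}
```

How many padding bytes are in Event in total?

@0: score [8B, align 8] → 8
@8: cooldown [8B, align 8] → 16
@16: vx [1B, align 1] → 17
@17: id [1B, align 1] → 18
@18: ammo [2B, align 2] → 20
@20: vy [22B, align 1] → 42
+6 pad (align 8)
@48: x [8B, align 8] → 56
@56: state [1B, align 1] → 57
+7 tail pad (align 8)
size 64, align 8
data bytes 51, size 64 → padding 13

13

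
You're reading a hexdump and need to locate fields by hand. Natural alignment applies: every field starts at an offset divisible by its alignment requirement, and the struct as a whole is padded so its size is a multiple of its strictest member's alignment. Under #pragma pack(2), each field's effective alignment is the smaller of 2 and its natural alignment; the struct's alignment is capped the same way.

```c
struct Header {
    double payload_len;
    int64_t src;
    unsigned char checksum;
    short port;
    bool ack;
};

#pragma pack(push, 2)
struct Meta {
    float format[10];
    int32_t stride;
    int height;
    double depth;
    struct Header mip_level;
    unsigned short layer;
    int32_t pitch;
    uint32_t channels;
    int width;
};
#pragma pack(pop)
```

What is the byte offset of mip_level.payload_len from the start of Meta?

56

Header: payload_len at 0 (size 8, align 8) → ends 8; src at 8 (size 8, align 8) → ends 16; checksum at 16 (size 1, align 1) → ends 17; pad 1 to align 2 for port; port at 18 (size 2, align 2) → ends 20; ack at 20 (size 1, align 1) → ends 21; tail pad 3 to reach multiple of 8; total 24 bytes, alignment 8
format at 0 (size 40, align 2) → ends 40
stride at 40 (size 4, align 2) → ends 44
height at 44 (size 4, align 2) → ends 48
depth at 48 (size 8, align 2) → ends 56
mip_level at 56 (size 24, align 2) → ends 80
within Header: payload_len at 0
56 + 0 = 56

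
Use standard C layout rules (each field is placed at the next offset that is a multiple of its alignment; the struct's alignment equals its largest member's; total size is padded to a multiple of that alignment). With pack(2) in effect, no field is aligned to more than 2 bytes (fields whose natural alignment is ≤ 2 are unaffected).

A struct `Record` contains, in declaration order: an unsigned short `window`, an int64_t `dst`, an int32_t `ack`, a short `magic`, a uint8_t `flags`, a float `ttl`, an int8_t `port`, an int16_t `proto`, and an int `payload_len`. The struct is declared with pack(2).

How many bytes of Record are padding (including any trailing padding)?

@0: window [2B, align 2] → 2
@2: dst [8B, align 2] → 10
@10: ack [4B, align 2] → 14
@14: magic [2B, align 2] → 16
@16: flags [1B, align 1] → 17
+1 pad (align 2)
@18: ttl [4B, align 2] → 22
@22: port [1B, align 1] → 23
+1 pad (align 2)
@24: proto [2B, align 2] → 26
@26: payload_len [4B, align 2] → 30
size 30, align 2
data bytes 28, size 30 → padding 2

2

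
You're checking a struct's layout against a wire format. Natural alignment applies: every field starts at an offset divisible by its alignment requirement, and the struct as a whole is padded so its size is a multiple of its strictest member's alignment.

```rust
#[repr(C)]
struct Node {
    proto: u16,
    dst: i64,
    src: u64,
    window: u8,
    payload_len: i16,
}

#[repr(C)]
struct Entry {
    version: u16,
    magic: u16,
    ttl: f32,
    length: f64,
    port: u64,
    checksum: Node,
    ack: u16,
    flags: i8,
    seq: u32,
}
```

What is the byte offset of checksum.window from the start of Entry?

Node: 0..2  proto  (2B, 2-aligned); 2..8  -- padding (6B); 8..16  dst  (8B, 8-aligned); 16..24  src  (8B, 8-aligned); 24..25  window  (1B, 1-aligned); 25..26  -- padding (1B); 26..28  payload_len  (2B, 2-aligned); 28..32  -- tail padding (4B); sizeof = 32, alignof = 8
0..2  version  (2B, 2-aligned)
2..4  magic  (2B, 2-aligned)
4..8  ttl  (4B, 4-aligned)
8..16  length  (8B, 8-aligned)
16..24  port  (8B, 8-aligned)
24..56  checksum  (32B, 8-aligned)
within Node: window at 24
24 + 24 = 48

48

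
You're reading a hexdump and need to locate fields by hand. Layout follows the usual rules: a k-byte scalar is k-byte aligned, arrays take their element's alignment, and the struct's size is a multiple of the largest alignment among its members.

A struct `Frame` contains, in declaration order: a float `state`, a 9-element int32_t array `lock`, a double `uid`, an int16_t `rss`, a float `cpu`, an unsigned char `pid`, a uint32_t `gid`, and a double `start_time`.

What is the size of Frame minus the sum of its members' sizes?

5

@0: state [4B, align 4] → 4
@4: lock [36B, align 4] → 40
@40: uid [8B, align 8] → 48
@48: rss [2B, align 2] → 50
+2 pad (align 4)
@52: cpu [4B, align 4] → 56
@56: pid [1B, align 1] → 57
+3 pad (align 4)
@60: gid [4B, align 4] → 64
@64: start_time [8B, align 8] → 72
size 72, align 8
data bytes 67, size 72 → padding 5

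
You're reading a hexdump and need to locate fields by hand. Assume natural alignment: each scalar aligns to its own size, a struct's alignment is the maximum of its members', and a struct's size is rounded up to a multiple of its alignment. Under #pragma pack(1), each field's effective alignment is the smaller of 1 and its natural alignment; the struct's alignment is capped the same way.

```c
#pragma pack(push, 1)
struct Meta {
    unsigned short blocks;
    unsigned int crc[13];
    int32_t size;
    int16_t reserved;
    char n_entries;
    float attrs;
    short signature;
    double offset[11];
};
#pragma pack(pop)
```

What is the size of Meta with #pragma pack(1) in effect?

155

@0: blocks [2B, align 1] → 2
@2: crc [52B, align 1] → 54
@54: size [4B, align 1] → 58
@58: reserved [2B, align 1] → 60
@60: n_entries [1B, align 1] → 61
@61: attrs [4B, align 1] → 65
@65: signature [2B, align 1] → 67
@67: offset [88B, align 1] → 155
size 155, align 1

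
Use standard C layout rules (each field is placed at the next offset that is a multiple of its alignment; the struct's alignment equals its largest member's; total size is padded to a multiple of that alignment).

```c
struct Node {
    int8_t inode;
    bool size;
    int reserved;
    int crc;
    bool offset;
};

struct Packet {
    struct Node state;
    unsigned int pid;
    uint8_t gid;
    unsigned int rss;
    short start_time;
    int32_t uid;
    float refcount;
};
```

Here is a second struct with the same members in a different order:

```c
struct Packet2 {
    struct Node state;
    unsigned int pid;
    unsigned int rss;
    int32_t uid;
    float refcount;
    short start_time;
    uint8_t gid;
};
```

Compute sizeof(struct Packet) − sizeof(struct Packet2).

4

Node: 0..1  inode  (1B, 1-aligned); 1..2  size  (1B, 1-aligned); 2..4  -- padding (2B); 4..8  reserved  (4B, 4-aligned); 8..12  crc  (4B, 4-aligned); 12..13  offset  (1B, 1-aligned); 13..16  -- tail padding (3B); sizeof = 16, alignof = 4
0..16  state  (16B, 4-aligned)
16..20  pid  (4B, 4-aligned)
20..21  gid  (1B, 1-aligned)
21..24  -- padding (3B)
24..28  rss  (4B, 4-aligned)
28..30  start_time  (2B, 2-aligned)
30..32  -- padding (2B)
32..36  uid  (4B, 4-aligned)
36..40  refcount  (4B, 4-aligned)
sizeof = 40, alignof = 4
— Packet2 —
0..16  state  (16B, 4-aligned)
16..20  pid  (4B, 4-aligned)
20..24  rss  (4B, 4-aligned)
24..28  uid  (4B, 4-aligned)
28..32  refcount  (4B, 4-aligned)
32..34  start_time  (2B, 2-aligned)
34..35  gid  (1B, 1-aligned)
35..36  -- tail padding (1B)
sizeof = 36, alignof = 4
40 − 36 = 4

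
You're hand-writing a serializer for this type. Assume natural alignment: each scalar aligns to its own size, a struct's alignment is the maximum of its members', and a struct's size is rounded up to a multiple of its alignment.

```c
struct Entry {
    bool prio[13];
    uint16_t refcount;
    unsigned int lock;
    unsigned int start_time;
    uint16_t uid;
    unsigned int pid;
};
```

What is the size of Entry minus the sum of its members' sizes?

0..13  prio  (13B, 1-aligned)
13..14  -- padding (1B)
14..16  refcount  (2B, 2-aligned)
16..20  lock  (4B, 4-aligned)
20..24  start_time  (4B, 4-aligned)
24..26  uid  (2B, 2-aligned)
26..28  -- padding (2B)
28..32  pid  (4B, 4-aligned)
sizeof = 32, alignof = 4
data bytes 29, size 32 → padding 3

3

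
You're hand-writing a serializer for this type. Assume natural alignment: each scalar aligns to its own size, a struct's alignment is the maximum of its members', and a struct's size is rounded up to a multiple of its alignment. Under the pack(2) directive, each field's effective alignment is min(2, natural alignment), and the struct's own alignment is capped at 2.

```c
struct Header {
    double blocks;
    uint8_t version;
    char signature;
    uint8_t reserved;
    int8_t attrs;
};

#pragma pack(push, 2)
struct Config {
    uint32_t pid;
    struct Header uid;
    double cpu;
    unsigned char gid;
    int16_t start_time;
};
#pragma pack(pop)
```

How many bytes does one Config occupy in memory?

32

Header: blocks at 0 (size 8, align 8) → ends 8; version at 8 (size 1, align 1) → ends 9; signature at 9 (size 1, align 1) → ends 10; reserved at 10 (size 1, align 1) → ends 11; attrs at 11 (size 1, align 1) → ends 12; tail pad 4 to reach multiple of 8; total 16 bytes, alignment 8
pid at 0 (size 4, align 2) → ends 4
uid at 4 (size 16, align 2) → ends 20
cpu at 20 (size 8, align 2) → ends 28
gid at 28 (size 1, align 1) → ends 29
pad 1 to align 2 for start_time
start_time at 30 (size 2, align 2) → ends 32
total 32 bytes, alignment 2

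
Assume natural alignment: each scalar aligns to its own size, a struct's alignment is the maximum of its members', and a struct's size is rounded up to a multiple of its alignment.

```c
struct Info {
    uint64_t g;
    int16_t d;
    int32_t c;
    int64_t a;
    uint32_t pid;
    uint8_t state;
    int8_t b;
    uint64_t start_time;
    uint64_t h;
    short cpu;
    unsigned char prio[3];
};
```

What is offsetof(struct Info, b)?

0..8  g  (8B, 8-aligned)
8..10  d  (2B, 2-aligned)
10..12  -- padding (2B)
12..16  c  (4B, 4-aligned)
16..24  a  (8B, 8-aligned)
24..28  pid  (4B, 4-aligned)
28..29  state  (1B, 1-aligned)
29..30  b  (1B, 1-aligned)

29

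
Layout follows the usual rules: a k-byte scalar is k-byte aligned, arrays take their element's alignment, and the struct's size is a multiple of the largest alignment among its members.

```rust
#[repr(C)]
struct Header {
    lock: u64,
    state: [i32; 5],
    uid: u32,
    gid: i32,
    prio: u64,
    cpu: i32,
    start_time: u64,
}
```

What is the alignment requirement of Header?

member alignments: lock=8, state=4, uid=4, gid=4, prio=8, cpu=4, start_time=8
max = 8

8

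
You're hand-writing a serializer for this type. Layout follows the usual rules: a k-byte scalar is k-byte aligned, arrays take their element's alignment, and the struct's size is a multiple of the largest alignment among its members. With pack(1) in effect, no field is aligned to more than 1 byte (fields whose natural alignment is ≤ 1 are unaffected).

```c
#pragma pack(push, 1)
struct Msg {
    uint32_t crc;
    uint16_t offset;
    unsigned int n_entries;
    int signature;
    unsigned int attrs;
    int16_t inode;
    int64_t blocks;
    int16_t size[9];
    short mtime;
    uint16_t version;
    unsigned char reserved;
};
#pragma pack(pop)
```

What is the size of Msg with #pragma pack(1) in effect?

crc at 0 (size 4, align 1) → ends 4
offset at 4 (size 2, align 1) → ends 6
n_entries at 6 (size 4, align 1) → ends 10
signature at 10 (size 4, align 1) → ends 14
attrs at 14 (size 4, align 1) → ends 18
inode at 18 (size 2, align 1) → ends 20
blocks at 20 (size 8, align 1) → ends 28
size at 28 (size 18, align 1) → ends 46
mtime at 46 (size 2, align 1) → ends 48
version at 48 (size 2, align 1) → ends 50
reserved at 50 (size 1, align 1) → ends 51
total 51 bytes, alignment 1

51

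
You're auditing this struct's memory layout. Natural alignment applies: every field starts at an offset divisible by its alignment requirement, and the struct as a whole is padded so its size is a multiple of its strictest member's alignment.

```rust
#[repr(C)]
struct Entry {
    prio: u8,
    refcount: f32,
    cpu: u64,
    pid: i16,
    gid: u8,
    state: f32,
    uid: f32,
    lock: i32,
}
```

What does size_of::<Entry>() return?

32

@0: prio [1B, align 1] → 1
+3 pad (align 4)
@4: refcount [4B, align 4] → 8
@8: cpu [8B, align 8] → 16
@16: pid [2B, align 2] → 18
@18: gid [1B, align 1] → 19
+1 pad (align 4)
@20: state [4B, align 4] → 24
@24: uid [4B, align 4] → 28
@28: lock [4B, align 4] → 32
size 32, align 8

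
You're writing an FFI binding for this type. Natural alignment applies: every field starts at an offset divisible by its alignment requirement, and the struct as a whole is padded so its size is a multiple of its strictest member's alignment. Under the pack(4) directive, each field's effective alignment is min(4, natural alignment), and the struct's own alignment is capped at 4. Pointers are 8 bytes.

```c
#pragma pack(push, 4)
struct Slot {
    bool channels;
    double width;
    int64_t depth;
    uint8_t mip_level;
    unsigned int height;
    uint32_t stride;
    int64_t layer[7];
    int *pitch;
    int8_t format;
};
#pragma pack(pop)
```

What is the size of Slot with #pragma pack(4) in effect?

0..1  channels  (1B, 1-aligned)
1..4  -- padding (3B)
4..12  width  (8B, 4-aligned)
12..20  depth  (8B, 4-aligned)
20..21  mip_level  (1B, 1-aligned)
21..24  -- padding (3B)
24..28  height  (4B, 4-aligned)
28..32  stride  (4B, 4-aligned)
32..88  layer  (56B, 4-aligned)
88..96  pitch  (8B, 4-aligned)
96..97  format  (1B, 1-aligned)
97..100  -- tail padding (3B)
sizeof = 100, alignof = 4

100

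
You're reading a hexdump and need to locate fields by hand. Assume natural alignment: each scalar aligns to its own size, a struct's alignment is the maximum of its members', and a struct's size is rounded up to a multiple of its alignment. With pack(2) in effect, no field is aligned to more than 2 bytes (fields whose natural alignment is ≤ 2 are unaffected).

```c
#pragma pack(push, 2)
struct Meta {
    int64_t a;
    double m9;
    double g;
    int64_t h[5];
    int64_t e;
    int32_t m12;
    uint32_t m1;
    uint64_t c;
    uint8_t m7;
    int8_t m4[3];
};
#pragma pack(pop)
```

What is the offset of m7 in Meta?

88

a at 0 (size 8, align 2) → ends 8
m9 at 8 (size 8, align 2) → ends 16
g at 16 (size 8, align 2) → ends 24
h at 24 (size 40, align 2) → ends 64
e at 64 (size 8, align 2) → ends 72
m12 at 72 (size 4, align 2) → ends 76
m1 at 76 (size 4, align 2) → ends 80
c at 80 (size 8, align 2) → ends 88
m7 at 88 (size 1, align 1) → ends 89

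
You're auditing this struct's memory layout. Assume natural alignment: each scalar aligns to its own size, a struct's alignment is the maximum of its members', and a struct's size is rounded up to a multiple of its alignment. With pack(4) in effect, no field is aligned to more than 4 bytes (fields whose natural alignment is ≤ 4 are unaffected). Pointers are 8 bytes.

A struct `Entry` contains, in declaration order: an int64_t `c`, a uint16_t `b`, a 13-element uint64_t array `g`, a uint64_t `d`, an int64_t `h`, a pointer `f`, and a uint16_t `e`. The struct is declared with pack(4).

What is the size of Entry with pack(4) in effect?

144

0..8  c  (8B, 4-aligned)
8..10  b  (2B, 2-aligned)
10..12  -- padding (2B)
12..116  g  (104B, 4-aligned)
116..124  d  (8B, 4-aligned)
124..132  h  (8B, 4-aligned)
132..140  f  (8B, 4-aligned)
140..142  e  (2B, 2-aligned)
142..144  -- tail padding (2B)
sizeof = 144, alignof = 4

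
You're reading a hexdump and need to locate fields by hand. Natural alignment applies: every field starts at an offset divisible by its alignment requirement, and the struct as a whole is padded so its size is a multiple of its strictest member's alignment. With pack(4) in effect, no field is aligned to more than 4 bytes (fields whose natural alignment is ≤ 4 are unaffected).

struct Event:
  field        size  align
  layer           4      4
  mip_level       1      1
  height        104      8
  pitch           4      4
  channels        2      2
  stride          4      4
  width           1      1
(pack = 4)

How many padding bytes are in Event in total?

0..4  layer  (4B, 4-aligned)
4..5  mip_level  (1B, 1-aligned)
5..8  -- padding (3B)
8..112  height  (104B, 4-aligned)
112..116  pitch  (4B, 4-aligned)
116..118  channels  (2B, 2-aligned)
118..120  -- padding (2B)
120..124  stride  (4B, 4-aligned)
124..125  width  (1B, 1-aligned)
125..128  -- tail padding (3B)
sizeof = 128, alignof = 4
data bytes 120, size 128 → padding 8

8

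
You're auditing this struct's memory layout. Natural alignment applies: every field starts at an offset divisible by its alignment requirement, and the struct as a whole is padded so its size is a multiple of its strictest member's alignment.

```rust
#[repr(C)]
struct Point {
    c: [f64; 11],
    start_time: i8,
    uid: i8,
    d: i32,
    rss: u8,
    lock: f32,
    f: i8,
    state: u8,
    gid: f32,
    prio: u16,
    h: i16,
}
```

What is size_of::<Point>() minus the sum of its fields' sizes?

@0: c [88B, align 8] → 88
@88: start_time [1B, align 1] → 89
@89: uid [1B, align 1] → 90
+2 pad (align 4)
@92: d [4B, align 4] → 96
@96: rss [1B, align 1] → 97
+3 pad (align 4)
@100: lock [4B, align 4] → 104
@104: f [1B, align 1] → 105
@105: state [1B, align 1] → 106
+2 pad (align 4)
@108: gid [4B, align 4] → 112
@112: prio [2B, align 2] → 114
@114: h [2B, align 2] → 116
+4 tail pad (align 8)
size 120, align 8
data bytes 109, size 120 → padding 11

11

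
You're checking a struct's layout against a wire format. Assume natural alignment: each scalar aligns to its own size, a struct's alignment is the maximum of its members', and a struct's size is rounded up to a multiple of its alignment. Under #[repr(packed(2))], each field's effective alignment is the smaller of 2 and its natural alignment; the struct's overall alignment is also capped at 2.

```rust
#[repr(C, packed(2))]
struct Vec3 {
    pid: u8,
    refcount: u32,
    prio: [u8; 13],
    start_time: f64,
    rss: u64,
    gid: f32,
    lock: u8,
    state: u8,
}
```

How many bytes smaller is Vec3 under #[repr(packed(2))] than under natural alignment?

natural layout:
  pid at 0 (size 1, align 1) → ends 1
  pad 3 to align 4 for refcount
  refcount at 4 (size 4, align 4) → ends 8
  prio at 8 (size 13, align 1) → ends 21
  pad 3 to align 8 for start_time
  start_time at 24 (size 8, align 8) → ends 32
  rss at 32 (size 8, align 8) → ends 40
  gid at 40 (size 4, align 4) → ends 44
  lock at 44 (size 1, align 1) → ends 45
  state at 45 (size 1, align 1) → ends 46
  tail pad 2 to reach multiple of 8
  total 48 bytes, alignment 8
packed(2) layout:
  pid at 0 (size 1, align 1) → ends 1
  pad 1 to align 2 for refcount
  refcount at 2 (size 4, align 2) → ends 6
  prio at 6 (size 13, align 1) → ends 19
  pad 1 to align 2 for start_time
  start_time at 20 (size 8, align 2) → ends 28
  rss at 28 (size 8, align 2) → ends 36
  gid at 36 (size 4, align 2) → ends 40
  lock at 40 (size 1, align 1) → ends 41
  state at 41 (size 1, align 1) → ends 42
  total 42 bytes, alignment 2
48 − 42 = 6

6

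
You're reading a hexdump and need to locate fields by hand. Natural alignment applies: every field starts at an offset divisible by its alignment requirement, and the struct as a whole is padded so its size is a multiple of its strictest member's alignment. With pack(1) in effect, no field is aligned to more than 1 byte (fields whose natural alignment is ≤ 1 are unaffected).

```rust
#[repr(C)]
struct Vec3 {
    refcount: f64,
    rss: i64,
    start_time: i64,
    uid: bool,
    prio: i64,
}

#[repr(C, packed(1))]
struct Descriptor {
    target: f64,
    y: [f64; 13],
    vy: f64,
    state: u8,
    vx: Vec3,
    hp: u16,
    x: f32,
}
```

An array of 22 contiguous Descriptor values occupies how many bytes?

3674

Vec3: refcount at 0 (size 8, align 8) → ends 8; rss at 8 (size 8, align 8) → ends 16; start_time at 16 (size 8, align 8) → ends 24; uid at 24 (size 1, align 1) → ends 25; pad 7 to align 8 for prio; prio at 32 (size 8, align 8) → ends 40; total 40 bytes, alignment 8
target at 0 (size 8, align 1) → ends 8
y at 8 (size 104, align 1) → ends 112
vy at 112 (size 8, align 1) → ends 120
state at 120 (size 1, align 1) → ends 121
vx at 121 (size 40, align 1) → ends 161
hp at 161 (size 2, align 1) → ends 163
x at 163 (size 4, align 1) → ends 167
total 167 bytes, alignment 1
array of 22: 22 × 167 = 3674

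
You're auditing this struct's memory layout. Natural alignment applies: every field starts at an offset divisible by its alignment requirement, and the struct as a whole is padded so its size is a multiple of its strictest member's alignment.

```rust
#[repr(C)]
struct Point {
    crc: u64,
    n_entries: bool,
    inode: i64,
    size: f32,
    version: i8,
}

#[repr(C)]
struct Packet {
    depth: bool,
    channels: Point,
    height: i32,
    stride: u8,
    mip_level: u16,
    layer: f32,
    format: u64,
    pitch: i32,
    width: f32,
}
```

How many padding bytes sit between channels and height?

Point: 0..8  crc  (8B, 8-aligned); 8..9  n_entries  (1B, 1-aligned); 9..16  -- padding (7B); 16..24  inode  (8B, 8-aligned); 24..28  size  (4B, 4-aligned); 28..29  version  (1B, 1-aligned); 29..32  -- tail padding (3B); sizeof = 32, alignof = 8
0..1  depth  (1B, 1-aligned)
1..8  -- padding (7B)
8..40  channels  (32B, 8-aligned)
40..44  height  (4B, 4-aligned)

0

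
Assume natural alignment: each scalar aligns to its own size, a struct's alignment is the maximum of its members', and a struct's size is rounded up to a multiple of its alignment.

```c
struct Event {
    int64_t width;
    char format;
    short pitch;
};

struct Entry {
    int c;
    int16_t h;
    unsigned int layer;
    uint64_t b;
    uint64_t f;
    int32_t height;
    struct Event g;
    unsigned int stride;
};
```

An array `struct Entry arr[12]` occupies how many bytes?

Event: 0..8  width  (8B, 8-aligned); 8..9  format  (1B, 1-aligned); 9..10  -- padding (1B); 10..12  pitch  (2B, 2-aligned); 12..16  -- tail padding (4B); sizeof = 16, alignof = 8
0..4  c  (4B, 4-aligned)
4..6  h  (2B, 2-aligned)
6..8  -- padding (2B)
8..12  layer  (4B, 4-aligned)
12..16  -- padding (4B)
16..24  b  (8B, 8-aligned)
24..32  f  (8B, 8-aligned)
32..36  height  (4B, 4-aligned)
36..40  -- padding (4B)
40..56  g  (16B, 8-aligned)
56..60  stride  (4B, 4-aligned)
60..64  -- tail padding (4B)
sizeof = 64, alignof = 8
array of 12: 12 × 64 = 768

768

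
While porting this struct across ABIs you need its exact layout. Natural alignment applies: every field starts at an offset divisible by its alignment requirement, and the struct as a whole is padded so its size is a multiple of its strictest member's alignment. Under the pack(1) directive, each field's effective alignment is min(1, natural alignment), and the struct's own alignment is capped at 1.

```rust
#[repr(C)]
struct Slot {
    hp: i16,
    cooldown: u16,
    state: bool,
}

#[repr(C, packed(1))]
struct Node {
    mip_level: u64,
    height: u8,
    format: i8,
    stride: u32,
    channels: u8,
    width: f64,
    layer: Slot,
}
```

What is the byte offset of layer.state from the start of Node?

Slot: 0..2  hp  (2B, 2-aligned); 2..4  cooldown  (2B, 2-aligned); 4..5  state  (1B, 1-aligned); 5..6  -- tail padding (1B); sizeof = 6, alignof = 2
0..8  mip_level  (8B, 1-aligned)
8..9  height  (1B, 1-aligned)
9..10  format  (1B, 1-aligned)
10..14  stride  (4B, 1-aligned)
14..15  channels  (1B, 1-aligned)
15..23  width  (8B, 1-aligned)
23..29  layer  (6B, 1-aligned)
within Slot: state at 4
23 + 4 = 27

27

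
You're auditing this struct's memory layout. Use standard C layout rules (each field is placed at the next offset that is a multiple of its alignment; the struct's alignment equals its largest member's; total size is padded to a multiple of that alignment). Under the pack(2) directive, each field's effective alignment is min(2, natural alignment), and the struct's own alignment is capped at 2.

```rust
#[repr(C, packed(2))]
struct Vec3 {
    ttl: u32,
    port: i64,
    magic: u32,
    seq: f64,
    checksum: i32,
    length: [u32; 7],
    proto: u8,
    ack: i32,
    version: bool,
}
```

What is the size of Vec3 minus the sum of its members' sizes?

ttl at 0 (size 4, align 2) → ends 4
port at 4 (size 8, align 2) → ends 12
magic at 12 (size 4, align 2) → ends 16
seq at 16 (size 8, align 2) → ends 24
checksum at 24 (size 4, align 2) → ends 28
length at 28 (size 28, align 2) → ends 56
proto at 56 (size 1, align 1) → ends 57
pad 1 to align 2 for ack
ack at 58 (size 4, align 2) → ends 62
version at 62 (size 1, align 1) → ends 63
tail pad 1 to reach multiple of 2
total 64 bytes, alignment 2
data bytes 62, size 64 → padding 2

2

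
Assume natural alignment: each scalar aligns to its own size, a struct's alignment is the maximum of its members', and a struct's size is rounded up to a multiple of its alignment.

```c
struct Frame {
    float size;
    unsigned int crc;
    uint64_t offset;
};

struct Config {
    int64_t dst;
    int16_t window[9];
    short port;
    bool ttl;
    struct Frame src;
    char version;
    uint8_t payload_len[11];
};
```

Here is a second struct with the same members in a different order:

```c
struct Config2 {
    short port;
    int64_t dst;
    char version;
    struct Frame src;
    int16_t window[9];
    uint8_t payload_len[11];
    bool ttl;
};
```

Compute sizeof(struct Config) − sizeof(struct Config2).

-8

Frame: @0: size [4B, align 4] → 4; @4: crc [4B, align 4] → 8; @8: offset [8B, align 8] → 16; size 16, align 8
@0: dst [8B, align 8] → 8
@8: window [18B, align 2] → 26
@26: port [2B, align 2] → 28
@28: ttl [1B, align 1] → 29
+3 pad (align 8)
@32: src [16B, align 8] → 48
@48: version [1B, align 1] → 49
@49: payload_len [11B, align 1] → 60
+4 tail pad (align 8)
size 64, align 8
— Config2 —
@0: port [2B, align 2] → 2
+6 pad (align 8)
@8: dst [8B, align 8] → 16
@16: version [1B, align 1] → 17
+7 pad (align 8)
@24: src [16B, align 8] → 40
@40: window [18B, align 2] → 58
@58: payload_len [11B, align 1] → 69
@69: ttl [1B, align 1] → 70
+2 tail pad (align 8)
size 72, align 8
64 − 72 = -8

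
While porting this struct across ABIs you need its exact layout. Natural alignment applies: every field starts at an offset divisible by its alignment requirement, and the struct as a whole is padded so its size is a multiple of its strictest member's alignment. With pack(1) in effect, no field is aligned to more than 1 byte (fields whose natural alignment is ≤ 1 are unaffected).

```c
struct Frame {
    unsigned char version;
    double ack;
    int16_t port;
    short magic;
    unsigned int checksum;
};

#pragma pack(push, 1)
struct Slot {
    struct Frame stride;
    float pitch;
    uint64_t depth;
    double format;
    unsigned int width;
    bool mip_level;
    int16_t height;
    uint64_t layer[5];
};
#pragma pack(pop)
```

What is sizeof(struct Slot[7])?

Frame: version at 0 (size 1, align 1) → ends 1; pad 7 to align 8 for ack; ack at 8 (size 8, align 8) → ends 16; port at 16 (size 2, align 2) → ends 18; magic at 18 (size 2, align 2) → ends 20; checksum at 20 (size 4, align 4) → ends 24; total 24 bytes, alignment 8
stride at 0 (size 24, align 1) → ends 24
pitch at 24 (size 4, align 1) → ends 28
depth at 28 (size 8, align 1) → ends 36
format at 36 (size 8, align 1) → ends 44
width at 44 (size 4, align 1) → ends 48
mip_level at 48 (size 1, align 1) → ends 49
height at 49 (size 2, align 1) → ends 51
layer at 51 (size 40, align 1) → ends 91
total 91 bytes, alignment 1
array of 7: 7 × 91 = 637

637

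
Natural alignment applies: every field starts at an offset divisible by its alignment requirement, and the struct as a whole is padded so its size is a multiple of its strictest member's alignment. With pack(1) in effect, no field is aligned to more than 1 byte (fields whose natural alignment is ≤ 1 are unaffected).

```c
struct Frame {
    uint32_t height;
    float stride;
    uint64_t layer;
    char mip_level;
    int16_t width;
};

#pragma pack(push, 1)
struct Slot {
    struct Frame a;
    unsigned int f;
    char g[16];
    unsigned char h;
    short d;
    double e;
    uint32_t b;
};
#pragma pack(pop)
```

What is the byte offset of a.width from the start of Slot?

Frame: 0..4  height  (4B, 4-aligned); 4..8  stride  (4B, 4-aligned); 8..16  layer  (8B, 8-aligned); 16..17  mip_level  (1B, 1-aligned); 17..18  -- padding (1B); 18..20  width  (2B, 2-aligned); 20..24  -- tail padding (4B); sizeof = 24, alignof = 8
0..24  a  (24B, 1-aligned)
within Frame: width at 18
0 + 18 = 18

18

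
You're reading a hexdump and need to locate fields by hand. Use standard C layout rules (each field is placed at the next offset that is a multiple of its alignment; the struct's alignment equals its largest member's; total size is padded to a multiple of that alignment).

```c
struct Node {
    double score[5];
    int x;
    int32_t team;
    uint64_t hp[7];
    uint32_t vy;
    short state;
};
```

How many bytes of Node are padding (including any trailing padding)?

2

0..40  score  (40B, 8-aligned)
40..44  x  (4B, 4-aligned)
44..48  team  (4B, 4-aligned)
48..104  hp  (56B, 8-aligned)
104..108  vy  (4B, 4-aligned)
108..110  state  (2B, 2-aligned)
110..112  -- tail padding (2B)
sizeof = 112, alignof = 8
data bytes 110, size 112 → padding 2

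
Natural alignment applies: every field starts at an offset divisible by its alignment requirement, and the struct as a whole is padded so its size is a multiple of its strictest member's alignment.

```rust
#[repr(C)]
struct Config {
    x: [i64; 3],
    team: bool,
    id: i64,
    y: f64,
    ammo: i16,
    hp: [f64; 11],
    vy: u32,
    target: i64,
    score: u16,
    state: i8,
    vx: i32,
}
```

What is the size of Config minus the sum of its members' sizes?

0..24  x  (24B, 8-aligned)
24..25  team  (1B, 1-aligned)
25..32  -- padding (7B)
32..40  id  (8B, 8-aligned)
40..48  y  (8B, 8-aligned)
48..50  ammo  (2B, 2-aligned)
50..56  -- padding (6B)
56..144  hp  (88B, 8-aligned)
144..148  vy  (4B, 4-aligned)
148..152  -- padding (4B)
152..160  target  (8B, 8-aligned)
160..162  score  (2B, 2-aligned)
162..163  state  (1B, 1-aligned)
163..164  -- padding (1B)
164..168  vx  (4B, 4-aligned)
sizeof = 168, alignof = 8
data bytes 150, size 168 → padding 18

18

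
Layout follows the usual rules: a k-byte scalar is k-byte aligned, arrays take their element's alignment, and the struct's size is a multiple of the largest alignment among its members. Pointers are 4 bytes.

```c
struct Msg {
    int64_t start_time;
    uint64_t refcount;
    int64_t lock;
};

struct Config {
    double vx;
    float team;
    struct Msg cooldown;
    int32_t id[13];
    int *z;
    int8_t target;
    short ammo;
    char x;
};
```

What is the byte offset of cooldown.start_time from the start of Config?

16

Msg: @0: start_time [8B, align 8] → 8; @8: refcount [8B, align 8] → 16; @16: lock [8B, align 8] → 24; size 24, align 8
@0: vx [8B, align 8] → 8
@8: team [4B, align 4] → 12
+4 pad (align 8)
@16: cooldown [24B, align 8] → 40
within Msg: start_time at 0
16 + 0 = 16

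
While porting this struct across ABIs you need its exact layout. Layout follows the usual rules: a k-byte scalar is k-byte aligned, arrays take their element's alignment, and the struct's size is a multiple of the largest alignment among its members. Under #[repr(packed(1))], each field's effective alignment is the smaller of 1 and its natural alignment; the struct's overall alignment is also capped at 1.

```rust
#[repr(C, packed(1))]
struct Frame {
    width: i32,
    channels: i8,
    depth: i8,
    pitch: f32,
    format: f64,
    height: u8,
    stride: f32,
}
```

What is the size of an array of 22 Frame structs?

width at 0 (size 4, align 1) → ends 4
channels at 4 (size 1, align 1) → ends 5
depth at 5 (size 1, align 1) → ends 6
pitch at 6 (size 4, align 1) → ends 10
format at 10 (size 8, align 1) → ends 18
height at 18 (size 1, align 1) → ends 19
stride at 19 (size 4, align 1) → ends 23
total 23 bytes, alignment 1
array of 22: 22 × 23 = 506

506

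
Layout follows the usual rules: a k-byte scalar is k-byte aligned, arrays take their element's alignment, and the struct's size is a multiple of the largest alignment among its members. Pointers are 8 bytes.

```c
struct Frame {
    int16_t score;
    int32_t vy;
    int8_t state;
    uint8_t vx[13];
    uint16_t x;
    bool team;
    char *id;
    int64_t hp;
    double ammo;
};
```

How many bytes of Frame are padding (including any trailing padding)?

@0: score [2B, align 2] → 2
+2 pad (align 4)
@4: vy [4B, align 4] → 8
@8: state [1B, align 1] → 9
@9: vx [13B, align 1] → 22
@22: x [2B, align 2] → 24
@24: team [1B, align 1] → 25
+7 pad (align 8)
@32: id [8B, align 8] → 40
@40: hp [8B, align 8] → 48
@48: ammo [8B, align 8] → 56
size 56, align 8
data bytes 47, size 56 → padding 9

9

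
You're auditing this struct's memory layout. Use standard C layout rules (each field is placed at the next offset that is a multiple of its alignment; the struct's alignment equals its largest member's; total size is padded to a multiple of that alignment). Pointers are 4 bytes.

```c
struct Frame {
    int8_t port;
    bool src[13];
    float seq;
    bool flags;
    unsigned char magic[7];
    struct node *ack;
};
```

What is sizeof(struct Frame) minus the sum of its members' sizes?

2

@0: port [1B, align 1] → 1
@1: src [13B, align 1] → 14
+2 pad (align 4)
@16: seq [4B, align 4] → 20
@20: flags [1B, align 1] → 21
@21: magic [7B, align 1] → 28
@28: ack [4B, align 4] → 32
size 32, align 4
data bytes 30, size 32 → padding 2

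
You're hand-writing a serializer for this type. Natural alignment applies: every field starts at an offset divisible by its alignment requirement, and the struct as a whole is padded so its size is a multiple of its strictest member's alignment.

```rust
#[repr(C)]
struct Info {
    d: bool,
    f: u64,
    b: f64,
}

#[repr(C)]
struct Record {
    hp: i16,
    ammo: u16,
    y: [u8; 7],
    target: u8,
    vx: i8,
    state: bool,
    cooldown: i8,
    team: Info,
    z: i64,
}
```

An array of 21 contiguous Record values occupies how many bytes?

Info: 0..1  d  (1B, 1-aligned); 1..8  -- padding (7B); 8..16  f  (8B, 8-aligned); 16..24  b  (8B, 8-aligned); sizeof = 24, alignof = 8
0..2  hp  (2B, 2-aligned)
2..4  ammo  (2B, 2-aligned)
4..11  y  (7B, 1-aligned)
11..12  target  (1B, 1-aligned)
12..13  vx  (1B, 1-aligned)
13..14  state  (1B, 1-aligned)
14..15  cooldown  (1B, 1-aligned)
15..16  -- padding (1B)
16..40  team  (24B, 8-aligned)
40..48  z  (8B, 8-aligned)
sizeof = 48, alignof = 8
array of 21: 21 × 48 = 1008

1008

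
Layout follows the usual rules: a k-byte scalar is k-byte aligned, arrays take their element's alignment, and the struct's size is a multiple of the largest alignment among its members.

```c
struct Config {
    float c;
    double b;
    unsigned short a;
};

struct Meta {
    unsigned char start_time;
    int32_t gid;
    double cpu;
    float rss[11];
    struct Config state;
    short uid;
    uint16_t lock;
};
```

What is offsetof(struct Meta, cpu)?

Config: 0..4  c  (4B, 4-aligned); 4..8  -- padding (4B); 8..16  b  (8B, 8-aligned); 16..18  a  (2B, 2-aligned); 18..24  -- tail padding (6B); sizeof = 24, alignof = 8
0..1  start_time  (1B, 1-aligned)
1..4  -- padding (3B)
4..8  gid  (4B, 4-aligned)
8..16  cpu  (8B, 8-aligned)

8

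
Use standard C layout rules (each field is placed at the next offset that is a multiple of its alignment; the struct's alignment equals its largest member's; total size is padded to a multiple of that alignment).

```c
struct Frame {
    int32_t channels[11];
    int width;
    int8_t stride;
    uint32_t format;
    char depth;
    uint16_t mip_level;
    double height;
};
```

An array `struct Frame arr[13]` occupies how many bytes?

936

@0: channels [44B, align 4] → 44
@44: width [4B, align 4] → 48
@48: stride [1B, align 1] → 49
+3 pad (align 4)
@52: format [4B, align 4] → 56
@56: depth [1B, align 1] → 57
+1 pad (align 2)
@58: mip_level [2B, align 2] → 60
+4 pad (align 8)
@64: height [8B, align 8] → 72
size 72, align 8
array of 13: 13 × 72 = 936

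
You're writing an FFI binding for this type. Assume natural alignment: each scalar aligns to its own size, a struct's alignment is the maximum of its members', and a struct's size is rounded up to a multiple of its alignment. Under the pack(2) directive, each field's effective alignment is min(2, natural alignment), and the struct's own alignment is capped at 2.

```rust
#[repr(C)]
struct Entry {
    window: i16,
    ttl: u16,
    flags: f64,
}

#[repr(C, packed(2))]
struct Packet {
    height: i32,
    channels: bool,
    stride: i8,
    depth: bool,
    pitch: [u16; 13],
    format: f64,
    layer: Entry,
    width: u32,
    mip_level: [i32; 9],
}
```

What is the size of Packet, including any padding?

Entry: @0: window [2B, align 2] → 2; @2: ttl [2B, align 2] → 4; +4 pad (align 8); @8: flags [8B, align 8] → 16; size 16, align 8
@0: height [4B, align 2] → 4
@4: channels [1B, align 1] → 5
@5: stride [1B, align 1] → 6
@6: depth [1B, align 1] → 7
+1 pad (align 2)
@8: pitch [26B, align 2] → 34
@34: format [8B, align 2] → 42
@42: layer [16B, align 2] → 58
@58: width [4B, align 2] → 62
@62: mip_level [36B, align 2] → 98
size 98, align 2

98 bytes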